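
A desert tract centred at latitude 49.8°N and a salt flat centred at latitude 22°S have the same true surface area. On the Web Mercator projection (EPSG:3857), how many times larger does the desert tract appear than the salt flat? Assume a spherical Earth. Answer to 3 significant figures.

2.06

On Mercator, area is exaggerated by sec²φ = 1/cos²φ.
At 49.8°: sec²(49.8°) = 1/0.6455² = 2.400.
At 22°: sec²(22°) = 1/0.9272² = 1.163.
Ratio = 2.400/1.163 = cos²(22°)/cos²(49.8°) ≈ 2.06.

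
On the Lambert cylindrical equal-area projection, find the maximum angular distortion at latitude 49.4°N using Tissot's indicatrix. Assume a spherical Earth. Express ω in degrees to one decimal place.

47.8°

The Lambert cylindrical equal-area projection is the cylindrical equal-area projection with its standard parallel at the equator (φ₀ = 0). A cylindrical equal-area projection with standard parallel φ₀ has meridian scale h = cos φ / cos φ₀ and parallel scale k = cos φ₀ / cos φ (so areas are preserved, h·k = 1).
At 49.4°: h = 0.6508, k = 1.537; principal scales a = 1.537, b = 0.6508.
sin(ω/2) = (a − b)/(a + b) = 0.8859/2.187 = 0.4050, so ω = 2 arcsin(0.4050) ≈ 47.8°.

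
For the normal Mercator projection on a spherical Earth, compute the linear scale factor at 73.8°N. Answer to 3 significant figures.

3.58

The Mercator projection is conformal; its linear scale factor is the same in every direction and equals sec φ = 1/cos φ.
k = 1/cos 73.8° = 1/0.2790 = 3.584.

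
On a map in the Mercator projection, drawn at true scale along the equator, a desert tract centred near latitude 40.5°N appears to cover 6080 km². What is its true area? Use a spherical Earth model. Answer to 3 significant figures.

3520 km²

For Mercator, h = k = sec φ (a conformal cylindrical projection has a single point scale, 1/cos φ).
Areal scale = k² = sec²φ = 1/cos²(40.5°) = 1/0.7604² = 1.729.
True area = apparent / (areal scale) = 6080 / 1.729 ≈ 3520 km².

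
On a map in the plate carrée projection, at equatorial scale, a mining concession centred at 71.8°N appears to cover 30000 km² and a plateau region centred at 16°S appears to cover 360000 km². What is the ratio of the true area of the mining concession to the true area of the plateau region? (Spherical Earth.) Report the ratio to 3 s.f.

On the plate carrée, areal scale = h·k = 1 × sec φ, so true area = apparent × cos φ.
True area of mining concession: 30000 × cos(71.8°) = 30000 × 0.3123 = 9370 km².
True area of plateau region: 360000 × cos(16°) = 360000 × 0.9613 = 346100 km².
Ratio = 9370 / 346100 ≈ 0.0271.

0.0271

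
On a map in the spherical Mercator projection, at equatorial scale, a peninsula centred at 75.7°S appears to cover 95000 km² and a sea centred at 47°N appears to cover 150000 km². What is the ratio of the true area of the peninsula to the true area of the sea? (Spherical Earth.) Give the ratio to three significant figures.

On Mercator the areal scale is sec²φ, so true area = apparent × cos²φ.
True area of peninsula: 95000 × cos²(75.7°) = 95000 × 0.06101 = 5796 km².
True area of sea: 150000 × cos²(47°) = 150000 × 0.4651 = 69770 km².
Ratio = 5796 / 69770 ≈ 0.0831.

0.0831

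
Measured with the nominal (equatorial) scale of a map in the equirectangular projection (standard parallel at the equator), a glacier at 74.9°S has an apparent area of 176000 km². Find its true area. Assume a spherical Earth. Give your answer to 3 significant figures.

In the plate carrée (x = Rλ, y = Rφ), meridians are true-scale (h = 1) and parallels are stretched by k = sec φ.
Areal scale = h·k = 1 × sec φ; at 74.9°, h = 1.000, k = 3.839, so h·k = 3.839.
True area = apparent / (areal scale) = 176000 / 3.839 ≈ 45800 km².

45800 km²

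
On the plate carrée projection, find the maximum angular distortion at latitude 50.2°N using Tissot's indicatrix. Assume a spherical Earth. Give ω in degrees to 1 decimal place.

For the equirectangular projection with φ₀ = 0 (plate carrée), h = 1 along meridians and k = sec φ along parallels.
At 50.2°: h = 1.000, k = 1.562; principal scales a = 1.562, b = 1.000.
sin(ω/2) = (a − b)/(a + b) = 0.5622/2.562 = 0.2194, so ω = 2 arcsin(0.2194) ≈ 25.4°.

25.4°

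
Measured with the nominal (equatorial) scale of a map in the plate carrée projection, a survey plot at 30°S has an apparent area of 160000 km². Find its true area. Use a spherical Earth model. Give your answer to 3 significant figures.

Plate carrée maps x = Rλ, y = Rφ. The meridian scale is h = 1 and the parallel scale is k = 1/cos φ = sec φ.
Areal scale = h·k = 1 × sec φ; at 30°, h = 1.000, k = 1.155, so h·k = 1.155.
True area = apparent / (areal scale) = 160000 / 1.155 ≈ 139000 km².

139000 km²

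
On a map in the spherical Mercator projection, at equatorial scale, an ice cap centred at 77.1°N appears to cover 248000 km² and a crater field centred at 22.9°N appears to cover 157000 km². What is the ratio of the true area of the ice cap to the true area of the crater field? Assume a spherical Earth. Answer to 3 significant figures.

Mercator's areal exaggeration is sec²φ; hence true area = (apparent area) · cos²φ.
True area of ice cap: 248000 × cos²(77.1°) = 248000 × 0.04984 = 12360 km².
True area of crater field: 157000 × cos²(22.9°) = 157000 × 0.8486 = 133200 km².
Ratio = 12360 / 133200 ≈ 0.0928.

0.0928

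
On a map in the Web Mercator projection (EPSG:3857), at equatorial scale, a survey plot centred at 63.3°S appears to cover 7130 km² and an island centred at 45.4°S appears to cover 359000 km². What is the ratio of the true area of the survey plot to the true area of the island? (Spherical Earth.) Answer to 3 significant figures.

0.00813

Mercator's areal exaggeration is sec²φ; hence true area = (apparent area) · cos²φ.
True area of survey plot: 7130 × cos²(63.3°) = 7130 × 0.2019 = 1439 km².
True area of island: 359000 × cos²(45.4°) = 359000 × 0.4930 = 177000 km².
Ratio = 1439 / 177000 ≈ 0.00813.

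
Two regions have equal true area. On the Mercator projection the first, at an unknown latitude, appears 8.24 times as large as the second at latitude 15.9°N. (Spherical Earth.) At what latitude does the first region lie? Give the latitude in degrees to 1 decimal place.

Mercator areal scale is sec²φ, so apparent-area ratio = sec²φ₁ / sec²φ₂ = cos²φ₂ / cos²φ₁.
cos²φ₂ / cos²φ₁ = 8.24  ⇒  cos φ₁ = cos 15.9° / √8.24 = 0.9617/2.871 = 0.3350.
φ₁ = arccos(0.3350) ≈ 70.4°.

70.4°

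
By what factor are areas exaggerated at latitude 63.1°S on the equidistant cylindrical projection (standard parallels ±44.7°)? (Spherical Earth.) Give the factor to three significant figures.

1.57

With standard parallel φ₀ = 44.7°, the equirectangular projection gives x = Rλ cos φ₀, y = Rφ, so h = 1 and k = cos 44.7° / cos φ.
Areal scale = h·k = 1 × cos φ₀ / cos φ; at 63.1°, h = 1.000, k = 1.571, so h·k = 1.571.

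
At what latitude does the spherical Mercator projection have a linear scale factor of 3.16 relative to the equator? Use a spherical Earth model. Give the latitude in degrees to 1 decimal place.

71.6°

Mercator scale is k = sec φ = 1/cos φ.
1/cos φ = 3.16  ⇒  cos φ = 0.3165  ⇒  φ = arccos(0.3165) ≈ 71.6°.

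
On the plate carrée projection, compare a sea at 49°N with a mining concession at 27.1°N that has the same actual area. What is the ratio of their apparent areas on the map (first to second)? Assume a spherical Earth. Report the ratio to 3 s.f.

Plate carrée maps x = Rλ, y = Rφ. The meridian scale is h = 1 and the parallel scale is k = 1/cos φ = sec φ.
Areal scale at 49°: h·k = 1.000 × 1.524 = 1.524.
Areal scale at 27.1°: h·k = 1.000 × 1.123 = 1.123.
Ratio = 1.524/1.123 ≈ 1.36.

1.36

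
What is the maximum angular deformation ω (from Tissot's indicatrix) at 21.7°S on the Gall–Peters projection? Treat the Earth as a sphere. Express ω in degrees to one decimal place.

Gall–Peters is a cylindrical equal-area projection with standard parallels at ±45°. Cylindrical equal-area (φ₀ = 45°): h = cos φ / cos 45° along meridians, k = cos 45° / cos φ along parallels; h·k = 1.
At 21.7°: h = 1.314, k = 0.7610; principal scales a = 1.314, b = 0.7610.
sin(ω/2) = (a − b)/(a + b) = 0.5530/2.075 = 0.2665, so ω = 2 arcsin(0.2665) ≈ 30.9°.

30.9°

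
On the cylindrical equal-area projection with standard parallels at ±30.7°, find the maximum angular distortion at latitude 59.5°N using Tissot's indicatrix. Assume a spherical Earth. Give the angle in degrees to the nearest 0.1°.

Cylindrical equal-area (φ₀ = 30.7°): h = cos φ / cos 30.7° along meridians, k = cos 30.7° / cos φ along parallels; h·k = 1.
At 59.5°: h = 0.5903, k = 1.694; principal scales a = 1.694, b = 0.5903.
sin(ω/2) = (a − b)/(a + b) = 1.104/2.284 = 0.4832, so ω = 2 arcsin(0.4832) ≈ 57.8°.

57.8°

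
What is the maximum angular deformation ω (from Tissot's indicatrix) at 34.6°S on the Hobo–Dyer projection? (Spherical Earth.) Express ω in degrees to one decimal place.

The Hobo–Dyer projection is cylindrical equal-area with φ₀ = 37.5°. A cylindrical equal-area projection with standard parallel φ₀ has meridian scale h = cos φ / cos φ₀ and parallel scale k = cos φ₀ / cos φ (so areas are preserved, h·k = 1).
At 34.6°: h = 1.038, k = 0.9638; principal scales a = 1.038, b = 0.9638.
sin(ω/2) = (a − b)/(a + b) = 0.07372/2.001 = 0.03684, so ω = 2 arcsin(0.03684) ≈ 4.2°.

4.2°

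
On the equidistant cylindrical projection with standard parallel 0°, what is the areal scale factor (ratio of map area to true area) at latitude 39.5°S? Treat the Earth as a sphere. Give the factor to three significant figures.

1.30

Plate carrée maps x = Rλ, y = Rφ. The meridian scale is h = 1 and the parallel scale is k = 1/cos φ = sec φ.
Areal scale = h·k = 1 × sec φ; at 39.5°, h = 1.000, k = 1.296, so h·k = 1.296.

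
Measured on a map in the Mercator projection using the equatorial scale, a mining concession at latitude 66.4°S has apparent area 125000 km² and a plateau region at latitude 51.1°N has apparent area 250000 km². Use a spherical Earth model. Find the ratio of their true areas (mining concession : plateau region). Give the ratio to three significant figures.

Mercator's areal exaggeration is sec²φ; hence true area = (apparent area) · cos²φ.
True area of mining concession: 125000 × cos²(66.4°) = 125000 × 0.1603 = 20030 km².
True area of plateau region: 250000 × cos²(51.1°) = 250000 × 0.3943 = 98580 km².
Ratio = 20030 / 98580 ≈ 0.203.

0.203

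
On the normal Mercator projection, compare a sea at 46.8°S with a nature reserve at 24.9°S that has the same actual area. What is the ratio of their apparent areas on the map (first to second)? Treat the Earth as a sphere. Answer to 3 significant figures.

Mercator areal scale is sec²φ.
At 46.8°: sec²(46.8°) = 1/0.6845² = 2.134.
At 24.9°: sec²(24.9°) = 1/0.9070² = 1.215.
Ratio = 2.134/1.215 = cos²(24.9°)/cos²(46.8°) ≈ 1.76.

1.76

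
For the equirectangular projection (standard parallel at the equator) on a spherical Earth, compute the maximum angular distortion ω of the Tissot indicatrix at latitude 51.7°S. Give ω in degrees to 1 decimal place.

For the equirectangular projection with φ₀ = 0 (plate carrée), h = 1 along meridians and k = sec φ along parallels.
At 51.7°: h = 1.000, k = 1.613; principal scales a = 1.613, b = 1.000.
sin(ω/2) = (a − b)/(a + b) = 0.6135/2.613 = 0.2347, so ω = 2 arcsin(0.2347) ≈ 27.2°.

27.2°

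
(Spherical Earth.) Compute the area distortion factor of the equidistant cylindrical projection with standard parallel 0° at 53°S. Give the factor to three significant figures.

Plate carrée maps x = Rλ, y = Rφ. The meridian scale is h = 1 and the parallel scale is k = 1/cos φ = sec φ.
Areal scale = h·k = 1 × sec φ; at 53°, h = 1.000, k = 1.662, so h·k = 1.662.

1.66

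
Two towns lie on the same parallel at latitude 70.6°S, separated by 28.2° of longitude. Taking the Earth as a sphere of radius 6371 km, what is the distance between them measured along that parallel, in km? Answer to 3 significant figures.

1040 km

Arc length along a parallel = R cos φ · Δλ (with Δλ in radians).
= 6371 × cos 70.6° × (28.2° × π/180) = 6371 × 0.3322 × 0.4922 ≈ 1040 km.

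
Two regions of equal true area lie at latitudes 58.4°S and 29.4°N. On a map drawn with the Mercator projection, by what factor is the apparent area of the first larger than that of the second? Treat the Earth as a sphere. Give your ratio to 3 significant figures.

2.76

Mercator areal scale is sec²φ.
At 58.4°: sec²(58.4°) = 1/0.5240² = 3.642.
At 29.4°: sec²(29.4°) = 1/0.8712² = 1.317.
Ratio = 3.642/1.317 = cos²(29.4°)/cos²(58.4°) ≈ 2.76.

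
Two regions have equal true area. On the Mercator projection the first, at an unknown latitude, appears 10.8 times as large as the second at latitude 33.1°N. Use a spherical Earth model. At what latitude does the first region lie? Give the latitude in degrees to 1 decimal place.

75.2°

On Mercator, (apparent₁)/(apparent₂) = sec²φ₁ / sec²φ₂ when true areas are equal.
cos²φ₂ / cos²φ₁ = 10.8  ⇒  cos φ₁ = cos 33.1° / √10.8 = 0.8377/3.286 = 0.2549.
φ₁ = arccos(0.2549) ≈ 75.2°.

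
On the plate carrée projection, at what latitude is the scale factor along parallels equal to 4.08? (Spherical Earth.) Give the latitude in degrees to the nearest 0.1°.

Plate carrée: h = 1, k = sec φ along parallels.
sec φ = 4.08  ⇒  cos φ = 0.2451  ⇒  φ ≈ 75.8°.

75.8°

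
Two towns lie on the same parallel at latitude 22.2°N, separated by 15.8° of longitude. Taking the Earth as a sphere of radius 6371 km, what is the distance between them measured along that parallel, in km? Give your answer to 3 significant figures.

1630 km

Arc length along a parallel = R cos φ · Δλ (with Δλ in radians).
= 6371 × cos 22.2° × (15.8° × π/180) = 6371 × 0.9259 × 0.2758 ≈ 1630 km.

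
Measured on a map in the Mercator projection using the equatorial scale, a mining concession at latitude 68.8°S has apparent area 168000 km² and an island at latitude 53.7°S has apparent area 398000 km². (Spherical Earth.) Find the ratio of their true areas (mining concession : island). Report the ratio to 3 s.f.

0.157

Mercator's areal exaggeration is sec²φ; hence true area = (apparent area) · cos²φ.
True area of mining concession: 168000 × cos²(68.8°) = 168000 × 0.1308 = 21970 km².
True area of island: 398000 × cos²(53.7°) = 398000 × 0.3505 = 139500 km².
Ratio = 21970 / 139500 ≈ 0.157.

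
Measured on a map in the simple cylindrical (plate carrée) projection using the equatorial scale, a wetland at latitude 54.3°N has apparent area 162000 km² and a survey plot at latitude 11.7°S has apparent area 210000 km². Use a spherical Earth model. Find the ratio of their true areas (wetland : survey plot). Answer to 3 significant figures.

Plate carrée has h = 1 and k = sec φ, giving areal scale sec φ; true area = (apparent area) · cos φ.
True area of wetland: 162000 × cos(54.3°) = 162000 × 0.5835 = 94530 km².
True area of survey plot: 210000 × cos(11.7°) = 210000 × 0.9792 = 205600 km².
Ratio = 94530 / 205600 ≈ 0.460.

0.460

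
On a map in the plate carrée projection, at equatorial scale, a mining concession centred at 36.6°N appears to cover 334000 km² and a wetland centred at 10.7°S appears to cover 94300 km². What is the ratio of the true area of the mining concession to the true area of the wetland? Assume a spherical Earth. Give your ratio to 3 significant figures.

2.89

Plate carrée has h = 1 and k = sec φ, giving areal scale sec φ; true area = (apparent area) · cos φ.
True area of mining concession: 334000 × cos(36.6°) = 334000 × 0.8028 = 268100 km².
True area of wetland: 94300 × cos(10.7°) = 94300 × 0.9826 = 92660 km².
Ratio = 268100 / 92660 ≈ 2.89.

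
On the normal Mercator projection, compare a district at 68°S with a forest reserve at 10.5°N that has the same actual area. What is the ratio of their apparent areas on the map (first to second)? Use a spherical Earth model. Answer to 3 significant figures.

6.89

Mercator is conformal with k = sec φ, so areal scale = k² = sec²φ.
At 68°: sec²(68°) = 1/0.3746² = 7.126.
At 10.5°: sec²(10.5°) = 1/0.9833² = 1.034.
Ratio = 7.126/1.034 = cos²(10.5°)/cos²(68°) ≈ 6.89.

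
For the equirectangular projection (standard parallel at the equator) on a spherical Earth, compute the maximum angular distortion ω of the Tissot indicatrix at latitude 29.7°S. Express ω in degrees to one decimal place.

In the plate carrée (x = Rλ, y = Rφ), meridians are true-scale (h = 1) and parallels are stretched by k = sec φ.
At 29.7°: h = 1.000, k = 1.151; principal scales a = 1.151, b = 1.000.
sin(ω/2) = (a − b)/(a + b) = 0.1512/2.151 = 0.07030, so ω = 2 arcsin(0.07030) ≈ 8.1°.

8.1°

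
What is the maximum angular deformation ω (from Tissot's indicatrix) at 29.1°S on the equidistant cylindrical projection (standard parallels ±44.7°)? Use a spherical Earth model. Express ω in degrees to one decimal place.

In the equirectangular projection with standard parallel φ₀ = 44.7° (x = Rλ cos φ₀, y = Rφ), meridians are true-scale (h = 1) and the parallel scale is k = cos φ₀ / cos φ.
At 29.1°: h = 1.000, k = 0.8135; principal scales a = 1.000, b = 0.8135.
sin(ω/2) = (a − b)/(a + b) = 0.1865/1.813 = 0.1028, so ω = 2 arcsin(0.1028) ≈ 11.8°.

11.8°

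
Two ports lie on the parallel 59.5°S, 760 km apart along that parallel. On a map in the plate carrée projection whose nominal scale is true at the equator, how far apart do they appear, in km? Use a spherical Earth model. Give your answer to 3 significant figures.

Plate carrée maps x = Rλ, y = Rφ. The meridian scale is h = 1 and the parallel scale is k = 1/cos φ = sec φ.
Along the parallel, k = sec 59.5° = 1/0.5075 = 1.970.
Map distance = 760 × 1.970 ≈ 1500 km.

1500 km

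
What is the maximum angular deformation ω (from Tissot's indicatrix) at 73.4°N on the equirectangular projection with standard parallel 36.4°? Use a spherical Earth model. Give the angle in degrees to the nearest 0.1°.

The equidistant cylindrical projection with φ₀ = 36.4° has h = 1 (meridians true) and k = cos φ₀ / cos φ along parallels.
At 73.4°: h = 1.000, k = 2.817; principal scales a = 2.817, b = 1.000.
sin(ω/2) = (a − b)/(a + b) = 1.817/3.817 = 0.4761, so ω = 2 arcsin(0.4761) ≈ 56.9°.

56.9°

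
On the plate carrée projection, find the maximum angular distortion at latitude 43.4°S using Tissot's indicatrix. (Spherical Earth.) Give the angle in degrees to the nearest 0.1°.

18.2°

Plate carrée maps x = Rλ, y = Rφ. The meridian scale is h = 1 and the parallel scale is k = 1/cos φ = sec φ.
At 43.4°: h = 1.000, k = 1.376; principal scales a = 1.376, b = 1.000.
sin(ω/2) = (a − b)/(a + b) = 0.3763/2.376 = 0.1584, so ω = 2 arcsin(0.1584) ≈ 18.2°.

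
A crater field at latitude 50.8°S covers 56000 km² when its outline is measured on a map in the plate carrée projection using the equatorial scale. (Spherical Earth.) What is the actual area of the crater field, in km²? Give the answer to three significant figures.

For the equirectangular projection with φ₀ = 0 (plate carrée), h = 1 along meridians and k = sec φ along parallels.
Areal scale = h·k = 1 × sec φ; at 50.8°, h = 1.000, k = 1.582, so h·k = 1.582.
True area = apparent / (areal scale) = 56000 / 1.582 ≈ 35400 km².

35400 km²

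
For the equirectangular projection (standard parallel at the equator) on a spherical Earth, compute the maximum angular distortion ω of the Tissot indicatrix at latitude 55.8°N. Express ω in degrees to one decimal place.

32.6°

For the equirectangular projection with φ₀ = 0 (plate carrée), h = 1 along meridians and k = sec φ along parallels.
At 55.8°: h = 1.000, k = 1.779; principal scales a = 1.779, b = 1.000.
sin(ω/2) = (a − b)/(a + b) = 0.7791/2.779 = 0.2803, so ω = 2 arcsin(0.2803) ≈ 32.6°.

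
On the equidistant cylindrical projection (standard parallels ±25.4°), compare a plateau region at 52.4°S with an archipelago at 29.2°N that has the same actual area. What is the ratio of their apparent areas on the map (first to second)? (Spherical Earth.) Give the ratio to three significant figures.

1.43

The equidistant cylindrical projection with φ₀ = 25.4° has h = 1 (meridians true) and k = cos φ₀ / cos φ along parallels.
Areal scale at 52.4°: h·k = 1.000 × 1.481 = 1.481.
Areal scale at 29.2°: h·k = 1.000 × 1.035 = 1.035.
Ratio = 1.481/1.035 ≈ 1.43.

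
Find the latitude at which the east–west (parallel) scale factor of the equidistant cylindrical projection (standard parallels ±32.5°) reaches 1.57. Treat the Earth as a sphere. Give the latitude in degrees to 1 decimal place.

57.5°

In the equirectangular projection with standard parallel φ₀ = 32.5° (x = Rλ cos φ₀, y = Rφ), meridians are true-scale (h = 1) and the parallel scale is k = cos φ₀ / cos φ.
k = cos φ₀ / cos φ = 1.57  ⇒  cos φ = cos 32.5° / 1.57 = 0.5372.
φ = arccos(0.5372) ≈ 57.5°.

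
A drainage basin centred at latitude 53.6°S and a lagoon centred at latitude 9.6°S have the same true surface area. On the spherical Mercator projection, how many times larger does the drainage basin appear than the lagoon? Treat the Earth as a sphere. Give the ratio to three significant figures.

2.76

Mercator areal scale is sec²φ.
At 53.6°: sec²(53.6°) = 1/0.5934² = 2.840.
At 9.6°: sec²(9.6°) = 1/0.9860² = 1.029.
Ratio = 2.840/1.029 = cos²(9.6°)/cos²(53.6°) ≈ 2.76.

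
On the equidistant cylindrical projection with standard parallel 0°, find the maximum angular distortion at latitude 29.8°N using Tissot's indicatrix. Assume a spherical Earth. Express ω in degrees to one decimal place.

For the equirectangular projection with φ₀ = 0 (plate carrée), h = 1 along meridians and k = sec φ along parallels.
At 29.8°: h = 1.000, k = 1.152; principal scales a = 1.152, b = 1.000.
sin(ω/2) = (a − b)/(a + b) = 0.1524/2.152 = 0.07080, so ω = 2 arcsin(0.07080) ≈ 8.1°.

8.1°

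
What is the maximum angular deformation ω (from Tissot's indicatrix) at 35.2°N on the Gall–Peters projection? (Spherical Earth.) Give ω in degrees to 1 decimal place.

Gall–Peters is a cylindrical equal-area projection with standard parallels at ±45°. For cylindrical equal-area with standard parallel φ₀, h = cos φ / cos φ₀ and k = cos φ₀ / cos φ, so h·k = 1.
At 35.2°: h = 1.156, k = 0.8653; principal scales a = 1.156, b = 0.8653.
sin(ω/2) = (a − b)/(a + b) = 0.2903/2.021 = 0.1436, so ω = 2 arcsin(0.1436) ≈ 16.5°.

16.5°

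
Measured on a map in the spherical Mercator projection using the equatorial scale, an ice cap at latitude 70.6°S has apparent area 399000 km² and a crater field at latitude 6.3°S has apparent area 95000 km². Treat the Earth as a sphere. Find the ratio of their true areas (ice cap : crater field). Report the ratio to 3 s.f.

Mercator's areal exaggeration is sec²φ; hence true area = (apparent area) · cos²φ.
True area of ice cap: 399000 × cos²(70.6°) = 399000 × 0.1103 = 44020 km².
True area of crater field: 95000 × cos²(6.3°) = 95000 × 0.9880 = 93860 km².
Ratio = 44020 / 93860 ≈ 0.469.

0.469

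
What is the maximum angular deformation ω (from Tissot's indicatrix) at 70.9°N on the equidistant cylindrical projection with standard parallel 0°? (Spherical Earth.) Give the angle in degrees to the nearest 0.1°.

In the plate carrée (x = Rλ, y = Rφ), meridians are true-scale (h = 1) and parallels are stretched by k = sec φ.
At 70.9°: h = 1.000, k = 3.056; principal scales a = 3.056, b = 1.000.
sin(ω/2) = (a − b)/(a + b) = 2.056/4.056 = 0.5069, so ω = 2 arcsin(0.5069) ≈ 60.9°.

60.9°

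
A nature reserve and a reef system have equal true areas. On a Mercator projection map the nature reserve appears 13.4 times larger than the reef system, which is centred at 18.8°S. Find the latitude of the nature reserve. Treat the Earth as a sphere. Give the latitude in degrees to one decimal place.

For equal true areas on Mercator, apparent areas scale as sec²φ, so the ratio is cos²φ₂ / cos²φ₁.
cos²φ₂ / cos²φ₁ = 13.4  ⇒  cos φ₁ = cos 18.8° / √13.4 = 0.9466/3.661 = 0.2586.
φ₁ = arccos(0.2586) ≈ 75.0°.

75.0°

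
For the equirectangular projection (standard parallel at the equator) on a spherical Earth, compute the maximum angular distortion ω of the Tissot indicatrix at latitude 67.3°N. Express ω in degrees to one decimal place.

52.6°

Plate carrée maps x = Rλ, y = Rφ. The meridian scale is h = 1 and the parallel scale is k = 1/cos φ = sec φ.
At 67.3°: h = 1.000, k = 2.591; principal scales a = 2.591, b = 1.000.
sin(ω/2) = (a − b)/(a + b) = 1.591/3.591 = 0.4431, so ω = 2 arcsin(0.4431) ≈ 52.6°.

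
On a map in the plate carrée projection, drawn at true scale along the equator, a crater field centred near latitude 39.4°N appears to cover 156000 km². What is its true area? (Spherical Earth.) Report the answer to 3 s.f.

121000 km²

Plate carrée maps x = Rλ, y = Rφ. The meridian scale is h = 1 and the parallel scale is k = 1/cos φ = sec φ.
Areal scale = h·k = 1 × sec φ; at 39.4°, h = 1.000, k = 1.294, so h·k = 1.294.
True area = apparent / (areal scale) = 156000 / 1.294 ≈ 121000 km².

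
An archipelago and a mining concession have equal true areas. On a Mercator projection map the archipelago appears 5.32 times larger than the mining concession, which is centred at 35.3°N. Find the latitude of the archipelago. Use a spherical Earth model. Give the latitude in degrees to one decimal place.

For equal true areas on Mercator, apparent areas scale as sec²φ, so the ratio is cos²φ₂ / cos²φ₁.
cos²φ₂ / cos²φ₁ = 5.32  ⇒  cos φ₁ = cos 35.3° / √5.32 = 0.8161/2.307 = 0.3538.
φ₁ = arccos(0.3538) ≈ 69.3°.

69.3°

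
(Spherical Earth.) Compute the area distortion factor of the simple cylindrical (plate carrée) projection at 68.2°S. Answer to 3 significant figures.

In the plate carrée (x = Rλ, y = Rφ), meridians are true-scale (h = 1) and parallels are stretched by k = sec φ.
Areal scale = h·k = 1 × sec φ; at 68.2°, h = 1.000, k = 2.693, so h·k = 2.693.

2.69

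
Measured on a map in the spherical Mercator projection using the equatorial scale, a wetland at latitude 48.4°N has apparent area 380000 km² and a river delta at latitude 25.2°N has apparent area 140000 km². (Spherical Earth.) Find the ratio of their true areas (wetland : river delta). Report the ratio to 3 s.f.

1.46

On Mercator the areal scale is sec²φ, so true area = apparent × cos²φ.
True area of wetland: 380000 × cos²(48.4°) = 380000 × 0.4408 = 167500 km².
True area of river delta: 140000 × cos²(25.2°) = 140000 × 0.8187 = 114600 km².
Ratio = 167500 / 114600 ≈ 1.46.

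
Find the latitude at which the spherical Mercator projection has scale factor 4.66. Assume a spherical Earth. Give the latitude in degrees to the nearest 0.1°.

77.6°

Mercator scale is k = sec φ = 1/cos φ.
1/cos φ = 4.66  ⇒  cos φ = 0.2146  ⇒  φ = arccos(0.2146) ≈ 77.6°.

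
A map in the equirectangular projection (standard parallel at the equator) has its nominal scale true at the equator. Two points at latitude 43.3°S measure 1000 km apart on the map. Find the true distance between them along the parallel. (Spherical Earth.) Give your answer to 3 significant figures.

Plate carrée maps x = Rλ, y = Rφ. The meridian scale is h = 1 and the parallel scale is k = 1/cos φ = sec φ.
Along the parallel at 43.3°, map distances are exaggerated by k = sec 43.3° = 1.374.
True distance = 1000 / 1.374 = 1000 × cos 43.3° ≈ 728 km.

728 km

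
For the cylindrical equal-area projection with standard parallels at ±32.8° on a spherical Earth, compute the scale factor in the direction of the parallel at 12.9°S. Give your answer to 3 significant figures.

For cylindrical equal-area with standard parallel φ₀, h = cos φ / cos φ₀ and k = cos φ₀ / cos φ, so h·k = 1.
k = cos 32.8° / cos 12.9° = 0.8406/0.9748 = 0.8623.

0.862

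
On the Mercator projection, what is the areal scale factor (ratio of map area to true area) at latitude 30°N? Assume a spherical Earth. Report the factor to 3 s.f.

The Mercator projection is conformal; its linear scale factor is the same in every direction and equals sec φ = 1/cos φ.
Areal scale = k² = sec²φ = 1/cos²(30°) = 1/0.8660² = 1.333.

1.33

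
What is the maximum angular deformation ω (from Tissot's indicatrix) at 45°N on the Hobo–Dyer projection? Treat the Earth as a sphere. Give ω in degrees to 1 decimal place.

Hobo–Dyer is a cylindrical equal-area projection with standard parallels at ±37.5°. For cylindrical equal-area with standard parallel φ₀, h = cos φ / cos φ₀ and k = cos φ₀ / cos φ, so h·k = 1.
At 45°: h = 0.8913, k = 1.122; principal scales a = 1.122, b = 0.8913.
sin(ω/2) = (a − b)/(a + b) = 0.2307/2.013 = 0.1146, so ω = 2 arcsin(0.1146) ≈ 13.2°.

13.2°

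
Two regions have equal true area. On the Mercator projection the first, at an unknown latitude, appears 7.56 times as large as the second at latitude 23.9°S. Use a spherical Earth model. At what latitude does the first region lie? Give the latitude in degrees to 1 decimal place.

70.6°

For equal true areas on Mercator, apparent areas scale as sec²φ, so the ratio is cos²φ₂ / cos²φ₁.
cos²φ₂ / cos²φ₁ = 7.56  ⇒  cos φ₁ = cos 23.9° / √7.56 = 0.9143/2.750 = 0.3325.
φ₁ = arccos(0.3325) ≈ 70.6°.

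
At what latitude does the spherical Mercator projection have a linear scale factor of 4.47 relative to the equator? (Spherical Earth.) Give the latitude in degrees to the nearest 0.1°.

77.1°

Mercator scale is k = sec φ = 1/cos φ.
1/cos φ = 4.47  ⇒  cos φ = 0.2237  ⇒  φ = arccos(0.2237) ≈ 77.1°.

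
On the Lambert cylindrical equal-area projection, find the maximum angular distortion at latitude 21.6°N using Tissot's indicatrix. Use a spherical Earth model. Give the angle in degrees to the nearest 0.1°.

8.3°

The Lambert cylindrical equal-area projection is the cylindrical equal-area projection with its standard parallel at the equator (φ₀ = 0). For cylindrical equal-area with standard parallel φ₀, h = cos φ / cos φ₀ and k = cos φ₀ / cos φ, so h·k = 1.
At 21.6°: h = 0.9298, k = 1.076; principal scales a = 1.076, b = 0.9298.
sin(ω/2) = (a − b)/(a + b) = 0.1458/2.005 = 0.07268, so ω = 2 arcsin(0.07268) ≈ 8.3°.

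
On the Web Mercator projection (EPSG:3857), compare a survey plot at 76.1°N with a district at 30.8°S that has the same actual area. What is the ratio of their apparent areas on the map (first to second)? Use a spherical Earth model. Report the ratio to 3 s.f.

12.8

On Mercator, area is exaggerated by sec²φ = 1/cos²φ.
At 76.1°: sec²(76.1°) = 1/0.2402² = 17.33.
At 30.8°: sec²(30.8°) = 1/0.8590² = 1.355.
Ratio = 17.33/1.355 = cos²(30.8°)/cos²(76.1°) ≈ 12.8.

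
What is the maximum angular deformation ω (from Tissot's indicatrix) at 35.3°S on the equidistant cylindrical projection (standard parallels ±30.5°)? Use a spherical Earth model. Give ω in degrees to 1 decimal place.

With standard parallel φ₀ = 30.5°, the equirectangular projection gives x = Rλ cos φ₀, y = Rφ, so h = 1 and k = cos 30.5° / cos φ.
At 35.3°: h = 1.000, k = 1.056; principal scales a = 1.056, b = 1.000.
sin(ω/2) = (a − b)/(a + b) = 0.05574/2.056 = 0.02711, so ω = 2 arcsin(0.02711) ≈ 3.1°.

3.1°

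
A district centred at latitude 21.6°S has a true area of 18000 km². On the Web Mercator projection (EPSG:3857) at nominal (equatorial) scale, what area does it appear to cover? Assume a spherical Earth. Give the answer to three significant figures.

Mercator is conformal, so the point scale is isotropic: h = k = sec φ = 1/cos φ.
Areal scale = k² = sec²φ = 1/cos²(21.6°) = 1/0.9298² = 1.157.
Apparent area = 18000 × 1.157 ≈ 20800 km².

20800 km²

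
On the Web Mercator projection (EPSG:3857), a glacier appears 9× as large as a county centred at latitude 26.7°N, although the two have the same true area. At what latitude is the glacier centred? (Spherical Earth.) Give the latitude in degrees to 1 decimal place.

Mercator areal scale is sec²φ, so apparent-area ratio = sec²φ₁ / sec²φ₂ = cos²φ₂ / cos²φ₁.
cos²φ₂ / cos²φ₁ = 9  ⇒  cos φ₁ = cos 26.7° / √9 = 0.8934/3.000 = 0.2978.
φ₁ = arccos(0.2978) ≈ 72.7°.

72.7°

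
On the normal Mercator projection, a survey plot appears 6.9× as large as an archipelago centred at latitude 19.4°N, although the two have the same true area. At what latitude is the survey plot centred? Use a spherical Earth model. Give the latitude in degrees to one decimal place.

For equal true areas on Mercator, apparent areas scale as sec²φ, so the ratio is cos²φ₂ / cos²φ₁.
cos²φ₂ / cos²φ₁ = 6.9  ⇒  cos φ₁ = cos 19.4° / √6.9 = 0.9432/2.627 = 0.3591.
φ₁ = arccos(0.3591) ≈ 69.0°.

69.0°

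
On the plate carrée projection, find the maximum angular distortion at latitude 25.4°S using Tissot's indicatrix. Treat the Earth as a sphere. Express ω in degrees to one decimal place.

In the plate carrée (x = Rλ, y = Rφ), meridians are true-scale (h = 1) and parallels are stretched by k = sec φ.
At 25.4°: h = 1.000, k = 1.107; principal scales a = 1.107, b = 1.000.
sin(ω/2) = (a − b)/(a + b) = 0.1070/2.107 = 0.05079, so ω = 2 arcsin(0.05079) ≈ 5.8°.

5.8°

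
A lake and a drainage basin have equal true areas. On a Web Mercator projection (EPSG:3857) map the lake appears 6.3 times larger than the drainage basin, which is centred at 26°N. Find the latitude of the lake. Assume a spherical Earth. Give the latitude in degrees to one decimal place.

69.0°

Mercator areal scale is sec²φ, so apparent-area ratio = sec²φ₁ / sec²φ₂ = cos²φ₂ / cos²φ₁.
cos²φ₂ / cos²φ₁ = 6.3  ⇒  cos φ₁ = cos 26° / √6.3 = 0.8988/2.510 = 0.3581.
φ₁ = arccos(0.3581) ≈ 69.0°.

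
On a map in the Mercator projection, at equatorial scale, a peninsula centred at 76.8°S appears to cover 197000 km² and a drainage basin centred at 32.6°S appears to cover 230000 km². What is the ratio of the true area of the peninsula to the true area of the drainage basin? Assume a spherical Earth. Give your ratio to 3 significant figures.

Since Mercator area scale is 1/cos²φ, the true area equals the apparent area multiplied by cos²φ.
True area of peninsula: 197000 × cos²(76.8°) = 197000 × 0.05214 = 10270 km².
True area of drainage basin: 230000 × cos²(32.6°) = 230000 × 0.7097 = 163200 km².
Ratio = 10270 / 163200 ≈ 0.0629.

0.0629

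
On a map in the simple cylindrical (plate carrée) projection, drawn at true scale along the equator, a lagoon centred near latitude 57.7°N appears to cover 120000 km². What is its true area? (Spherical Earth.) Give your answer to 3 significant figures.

64100 km²

Plate carrée maps x = Rλ, y = Rφ. The meridian scale is h = 1 and the parallel scale is k = 1/cos φ = sec φ.
Areal scale = h·k = 1 × sec φ; at 57.7°, h = 1.000, k = 1.871, so h·k = 1.871.
True area = apparent / (areal scale) = 120000 / 1.871 ≈ 64100 km².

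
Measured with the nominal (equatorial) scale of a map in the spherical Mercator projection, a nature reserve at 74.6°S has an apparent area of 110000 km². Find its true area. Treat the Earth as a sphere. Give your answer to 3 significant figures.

7760 km²

Mercator is conformal, so the point scale is isotropic: h = k = sec φ = 1/cos φ.
Areal scale = k² = sec²φ = 1/cos²(74.6°) = 1/0.2656² = 14.18.
True area = apparent / (areal scale) = 110000 / 14.18 ≈ 7760 km².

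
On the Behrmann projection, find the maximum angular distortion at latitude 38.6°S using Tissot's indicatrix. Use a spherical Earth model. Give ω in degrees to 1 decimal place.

The Behrmann projection is cylindrical equal-area with φ₀ = 30°. A cylindrical equal-area projection with standard parallel φ₀ has meridian scale h = cos φ / cos φ₀ and parallel scale k = cos φ₀ / cos φ (so areas are preserved, h·k = 1).
At 38.6°: h = 0.9024, k = 1.108; principal scales a = 1.108, b = 0.9024.
sin(ω/2) = (a − b)/(a + b) = 0.2057/2.011 = 0.1023, so ω = 2 arcsin(0.1023) ≈ 11.7°.

11.7°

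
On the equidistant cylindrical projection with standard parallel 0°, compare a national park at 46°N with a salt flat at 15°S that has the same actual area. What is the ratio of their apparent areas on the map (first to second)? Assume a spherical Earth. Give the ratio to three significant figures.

1.39

In the plate carrée (x = Rλ, y = Rφ), meridians are true-scale (h = 1) and parallels are stretched by k = sec φ.
Areal scale at 46°: h·k = 1.000 × 1.440 = 1.440.
Areal scale at 15°: h·k = 1.000 × 1.035 = 1.035.
Ratio = 1.440/1.035 ≈ 1.39.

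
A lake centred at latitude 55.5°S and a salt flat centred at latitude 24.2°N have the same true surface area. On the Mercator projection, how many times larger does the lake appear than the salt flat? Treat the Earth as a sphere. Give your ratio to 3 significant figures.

Mercator areal scale is sec²φ.
At 55.5°: sec²(55.5°) = 1/0.5664² = 3.117.
At 24.2°: sec²(24.2°) = 1/0.9121² = 1.202.
Ratio = 3.117/1.202 = cos²(24.2°)/cos²(55.5°) ≈ 2.59.

2.59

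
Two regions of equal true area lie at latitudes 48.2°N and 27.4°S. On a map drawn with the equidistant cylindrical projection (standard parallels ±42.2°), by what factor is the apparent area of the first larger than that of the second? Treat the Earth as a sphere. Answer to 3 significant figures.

The equidistant cylindrical projection with φ₀ = 42.2° has h = 1 (meridians true) and k = cos φ₀ / cos φ along parallels.
Areal scale at 48.2°: h·k = 1.000 × 1.111 = 1.111.
Areal scale at 27.4°: h·k = 1.000 × 0.8344 = 0.8344.
Ratio = 1.111/0.8344 ≈ 1.33.

1.33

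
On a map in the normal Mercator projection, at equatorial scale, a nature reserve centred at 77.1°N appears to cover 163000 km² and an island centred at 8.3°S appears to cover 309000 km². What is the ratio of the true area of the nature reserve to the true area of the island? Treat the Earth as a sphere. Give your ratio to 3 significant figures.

On Mercator the areal scale is sec²φ, so true area = apparent × cos²φ.
True area of nature reserve: 163000 × cos²(77.1°) = 163000 × 0.04984 = 8124 km².
True area of island: 309000 × cos²(8.3°) = 309000 × 0.9792 = 302600 km².
Ratio = 8124 / 302600 ≈ 0.0269.

0.0269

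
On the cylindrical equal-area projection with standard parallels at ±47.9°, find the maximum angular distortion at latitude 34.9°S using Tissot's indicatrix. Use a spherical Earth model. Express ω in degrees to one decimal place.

22.9°

Cylindrical equal-area (φ₀ = 47.9°): h = cos φ / cos 47.9° along meridians, k = cos 47.9° / cos φ along parallels; h·k = 1.
At 34.9°: h = 1.223, k = 0.8174; principal scales a = 1.223, b = 0.8174.
sin(ω/2) = (a − b)/(a + b) = 0.4059/2.041 = 0.1989, so ω = 2 arcsin(0.1989) ≈ 22.9°.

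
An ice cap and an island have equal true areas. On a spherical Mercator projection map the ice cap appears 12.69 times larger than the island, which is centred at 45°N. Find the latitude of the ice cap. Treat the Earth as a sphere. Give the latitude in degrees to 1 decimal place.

78.6°

Mercator areal scale is sec²φ, so apparent-area ratio = sec²φ₁ / sec²φ₂ = cos²φ₂ / cos²φ₁.
cos²φ₂ / cos²φ₁ = 12.69  ⇒  cos φ₁ = cos 45° / √12.69 = 0.7071/3.562 = 0.1985.
φ₁ = arccos(0.1985) ≈ 78.6°.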